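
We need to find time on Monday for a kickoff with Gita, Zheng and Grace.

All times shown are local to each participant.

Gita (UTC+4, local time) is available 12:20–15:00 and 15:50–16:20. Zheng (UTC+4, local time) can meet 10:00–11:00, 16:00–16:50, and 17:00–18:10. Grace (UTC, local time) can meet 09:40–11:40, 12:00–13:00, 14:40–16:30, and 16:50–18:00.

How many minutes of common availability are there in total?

Gita → UTC: 08:20–11:00, 11:50–12:20.
Zheng → UTC: 06:00–07:00, 12:00–12:50, 13:00–14:10.
Grace → UTC: 09:40–11:40, 12:00–13:00, 14:40–16:30, 16:50–18:00.
Gita ∩ Zheng: 12:00–12:20.
Gita ∩ Zheng ∩ Grace: 12:00–12:20.
Total common minutes: 20.

20 minutes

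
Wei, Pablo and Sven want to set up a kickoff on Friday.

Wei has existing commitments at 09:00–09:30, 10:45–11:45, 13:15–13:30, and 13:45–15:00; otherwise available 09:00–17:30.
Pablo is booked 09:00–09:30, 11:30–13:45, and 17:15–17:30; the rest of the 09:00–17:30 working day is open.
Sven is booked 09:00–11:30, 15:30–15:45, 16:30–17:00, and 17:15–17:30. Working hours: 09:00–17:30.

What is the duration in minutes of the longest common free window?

45 minutes

Wei free within 09:00–17:30: 09:30–10:45, 11:45–13:15, 13:30–13:45, 15:00–17:30.
Pablo free within 09:00–17:30: 09:30–11:30, 13:45–17:15.
Sven free within 09:00–17:30: 11:30–15:30, 15:45–16:30, 17:00–17:15.
Wei ∩ Pablo: 09:30–10:45, 15:00–17:15.
Wei ∩ Pablo ∩ Sven: 15:00–15:30, 15:45–16:30, 17:00–17:15.
Common window lengths: 30, 45, 15 min; longest is 45.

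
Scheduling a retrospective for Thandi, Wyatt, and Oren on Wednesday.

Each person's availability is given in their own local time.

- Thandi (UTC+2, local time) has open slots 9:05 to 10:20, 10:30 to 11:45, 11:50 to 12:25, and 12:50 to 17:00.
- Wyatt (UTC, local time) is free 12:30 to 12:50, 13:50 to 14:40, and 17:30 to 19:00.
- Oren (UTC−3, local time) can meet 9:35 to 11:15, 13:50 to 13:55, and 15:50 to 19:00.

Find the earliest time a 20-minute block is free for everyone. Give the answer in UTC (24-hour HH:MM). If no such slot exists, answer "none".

Thandi → UTC: 07:05–08:20, 08:30–09:45, 09:50–10:25, 10:50–15:00.
Wyatt → UTC: 12:30–12:50, 13:50–14:40, 17:30–19:00.
Oren → UTC: 12:35–14:15, 16:50–16:55, 18:50–22:00.
Thandi ∩ Wyatt: 12:30–12:50, 13:50–14:40.
Thandi ∩ Wyatt ∩ Oren: 12:35–12:50, 13:50–14:15.
Windows ≥ 20 min: 13:50–14:15.
Earliest such window starts at 13:50.

13:50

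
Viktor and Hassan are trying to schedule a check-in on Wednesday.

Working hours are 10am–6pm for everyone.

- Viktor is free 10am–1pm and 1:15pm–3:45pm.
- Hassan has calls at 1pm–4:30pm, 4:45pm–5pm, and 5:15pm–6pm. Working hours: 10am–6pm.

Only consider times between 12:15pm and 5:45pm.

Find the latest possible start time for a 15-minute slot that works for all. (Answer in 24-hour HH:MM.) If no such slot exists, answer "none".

Hassan free within 10:00–18:00: 10:00–13:00, 16:30–16:45, 17:00–17:15.
Viktor ∩ Hassan: 10:00–13:00.
Restricted to 12:15–17:45: 12:15–13:00.
Windows ≥ 15 min: 12:15–13:00.
Latest start in the last window 12:15–13:00 is 13:00 − 15 min = 12:45.

12:45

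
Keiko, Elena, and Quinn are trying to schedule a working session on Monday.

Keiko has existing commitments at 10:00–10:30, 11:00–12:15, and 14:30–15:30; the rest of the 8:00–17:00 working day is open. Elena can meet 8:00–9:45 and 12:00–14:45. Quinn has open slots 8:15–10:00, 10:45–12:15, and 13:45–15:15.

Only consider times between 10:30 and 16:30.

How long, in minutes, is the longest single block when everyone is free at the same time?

45 minutes

Keiko free within 08:00–17:00: 08:00–10:00, 10:30–11:00, 12:15–14:30, 15:30–17:00.
Keiko ∩ Elena: 08:00–09:45, 12:15–14:30.
Keiko ∩ Elena ∩ Quinn: 08:15–09:45, 13:45–14:30.
Restricted to 10:30–16:30: 13:45–14:30.
Single common window of 45 minutes.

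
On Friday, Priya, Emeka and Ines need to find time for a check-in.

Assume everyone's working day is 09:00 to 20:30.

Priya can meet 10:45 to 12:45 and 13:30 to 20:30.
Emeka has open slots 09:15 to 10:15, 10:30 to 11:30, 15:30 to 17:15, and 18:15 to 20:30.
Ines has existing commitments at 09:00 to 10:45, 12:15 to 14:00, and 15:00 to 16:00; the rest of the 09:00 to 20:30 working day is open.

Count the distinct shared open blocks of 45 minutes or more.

3

Ines free within 09:00–20:30: 10:45–12:15, 14:00–15:00, 16:00–20:30.
Priya ∩ Emeka: 10:45–11:30, 15:30–17:15, 18:15–20:30.
Priya ∩ Emeka ∩ Ines: 10:45–11:30, 16:00–17:15, 18:15–20:30.
Windows ≥ 45 min: 10:45–11:30, 16:00–17:15, 18:15–20:30.
That's 3 windows.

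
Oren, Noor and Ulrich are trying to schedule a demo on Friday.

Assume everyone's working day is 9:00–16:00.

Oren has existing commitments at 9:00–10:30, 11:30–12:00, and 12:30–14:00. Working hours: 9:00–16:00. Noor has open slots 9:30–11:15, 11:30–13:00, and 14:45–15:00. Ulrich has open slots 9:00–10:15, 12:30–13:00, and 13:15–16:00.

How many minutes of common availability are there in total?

Oren free within 09:00–16:00: 10:30–11:30, 12:00–12:30, 14:00–16:00.
Oren ∩ Noor: 10:30–11:15, 12:00–12:30, 14:45–15:00.
Oren ∩ Noor ∩ Ulrich: 14:45–15:00.
Total common minutes: 15.

15 minutes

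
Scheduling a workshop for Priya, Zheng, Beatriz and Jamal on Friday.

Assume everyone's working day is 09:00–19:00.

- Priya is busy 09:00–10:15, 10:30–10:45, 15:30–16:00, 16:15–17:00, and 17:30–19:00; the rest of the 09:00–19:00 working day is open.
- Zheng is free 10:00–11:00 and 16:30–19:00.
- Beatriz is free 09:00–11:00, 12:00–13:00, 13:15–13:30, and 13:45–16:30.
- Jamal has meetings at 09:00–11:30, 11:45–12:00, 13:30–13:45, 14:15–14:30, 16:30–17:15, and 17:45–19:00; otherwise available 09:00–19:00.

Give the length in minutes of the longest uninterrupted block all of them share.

0 minutes

Priya free within 09:00–19:00: 10:15–10:30, 10:45–15:30, 16:00–16:15, 17:00–17:30.
Jamal free within 09:00–19:00: 11:30–11:45, 12:00–13:30, 13:45–14:15, 14:30–16:30, 17:15–17:45.
Priya ∩ Zheng: 10:15–10:30, 10:45–11:00, 17:00–17:30.
Priya ∩ Zheng ∩ Beatriz: 10:15–10:30, 10:45–11:00.
Priya ∩ Zheng ∩ Beatriz ∩ Jamal: (none).
No common window.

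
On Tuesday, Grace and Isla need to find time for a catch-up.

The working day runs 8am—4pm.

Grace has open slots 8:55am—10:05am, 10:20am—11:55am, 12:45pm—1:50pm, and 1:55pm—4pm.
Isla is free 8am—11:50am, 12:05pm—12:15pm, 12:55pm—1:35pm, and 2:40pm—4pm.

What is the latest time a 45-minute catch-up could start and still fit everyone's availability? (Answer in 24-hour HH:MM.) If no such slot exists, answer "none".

Grace ∩ Isla: 08:55–10:05, 10:20–11:50, 12:55–13:35, 14:40–16:00.
Windows ≥ 45 min: 08:55–10:05, 10:20–11:50, 14:40–16:00.
Latest start in the last window 14:40–16:00 is 16:00 − 45 min = 15:15.

15:15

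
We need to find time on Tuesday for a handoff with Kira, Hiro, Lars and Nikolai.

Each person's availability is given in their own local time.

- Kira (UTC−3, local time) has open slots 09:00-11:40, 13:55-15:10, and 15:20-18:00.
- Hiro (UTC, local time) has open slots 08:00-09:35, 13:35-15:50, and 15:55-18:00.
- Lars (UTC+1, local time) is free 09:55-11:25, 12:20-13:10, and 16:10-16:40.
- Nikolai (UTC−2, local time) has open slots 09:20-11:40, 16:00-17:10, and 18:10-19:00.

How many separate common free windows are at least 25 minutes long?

Kira → UTC: 12:00–14:40, 16:55–18:10, 18:20–21:00.
Hiro → UTC: 08:00–09:35, 13:35–15:50, 15:55–18:00.
Lars → UTC: 08:55–10:25, 11:20–12:10, 15:10–15:40.
Nikolai → UTC: 11:20–13:40, 18:00–19:10, 20:10–21:00.
Kira ∩ Hiro: 13:35–14:40, 16:55–18:00.
Kira ∩ Hiro ∩ Lars: (none).
Kira ∩ Hiro ∩ Lars ∩ Nikolai: (none).
Windows ≥ 25 min: (none).
That's 0 windows.

0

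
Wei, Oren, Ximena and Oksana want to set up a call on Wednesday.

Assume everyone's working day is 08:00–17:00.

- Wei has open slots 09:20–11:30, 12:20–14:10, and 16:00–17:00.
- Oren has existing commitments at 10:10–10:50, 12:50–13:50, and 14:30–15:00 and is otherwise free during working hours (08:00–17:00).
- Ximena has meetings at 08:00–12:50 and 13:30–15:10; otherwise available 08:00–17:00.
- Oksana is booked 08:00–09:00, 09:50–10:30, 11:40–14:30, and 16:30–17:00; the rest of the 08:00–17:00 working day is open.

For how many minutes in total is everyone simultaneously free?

30 minutes

Oren free within 08:00–17:00: 08:00–10:10, 10:50–12:50, 13:50–14:30, 15:00–17:00.
Ximena free within 08:00–17:00: 12:50–13:30, 15:10–17:00.
Oksana free within 08:00–17:00: 09:00–09:50, 10:30–11:40, 14:30–16:30.
Wei ∩ Oren: 09:20–10:10, 10:50–11:30, 12:20–12:50, 13:50–14:10, 16:00–17:00.
Wei ∩ Oren ∩ Ximena: 16:00–17:00.
Wei ∩ Oren ∩ Ximena ∩ Oksana: 16:00–16:30.
Total common minutes: 30.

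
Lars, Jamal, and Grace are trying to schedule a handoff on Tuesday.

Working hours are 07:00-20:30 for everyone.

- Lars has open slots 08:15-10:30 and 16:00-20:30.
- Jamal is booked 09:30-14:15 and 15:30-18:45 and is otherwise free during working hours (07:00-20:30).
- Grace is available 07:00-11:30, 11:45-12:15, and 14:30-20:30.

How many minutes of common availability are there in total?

Jamal free within 07:00–20:30: 07:00–09:30, 14:15–15:30, 18:45–20:30.
Lars ∩ Jamal: 08:15–09:30, 18:45–20:30.
Lars ∩ Jamal ∩ Grace: 08:15–09:30, 18:45–20:30.
Total common minutes: 75 + 105 = 180.

180 minutes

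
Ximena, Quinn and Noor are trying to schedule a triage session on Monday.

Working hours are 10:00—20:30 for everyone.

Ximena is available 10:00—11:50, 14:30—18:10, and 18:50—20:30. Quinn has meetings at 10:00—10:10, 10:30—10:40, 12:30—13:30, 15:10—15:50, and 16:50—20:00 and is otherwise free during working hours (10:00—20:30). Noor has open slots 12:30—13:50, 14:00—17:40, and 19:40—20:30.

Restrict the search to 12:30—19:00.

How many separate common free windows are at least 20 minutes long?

2

Quinn free within 10:00–20:30: 10:10–10:30, 10:40–12:30, 13:30–15:10, 15:50–16:50, 20:00–20:30.
Ximena ∩ Quinn: 10:10–10:30, 10:40–11:50, 14:30–15:10, 15:50–16:50, 20:00–20:30.
Ximena ∩ Quinn ∩ Noor: 14:30–15:10, 15:50–16:50, 20:00–20:30.
Restricted to 12:30–19:00: 14:30–15:10, 15:50–16:50.
Windows ≥ 20 min: 14:30–15:10, 15:50–16:50.
That's 2 windows.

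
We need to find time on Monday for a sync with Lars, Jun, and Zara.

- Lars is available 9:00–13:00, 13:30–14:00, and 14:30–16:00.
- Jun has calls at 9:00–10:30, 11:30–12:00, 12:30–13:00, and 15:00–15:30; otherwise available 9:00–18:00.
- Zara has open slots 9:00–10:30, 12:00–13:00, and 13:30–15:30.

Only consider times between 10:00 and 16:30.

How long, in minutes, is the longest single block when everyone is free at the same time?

30 minutes

Jun free within 09:00–18:00: 10:30–11:30, 12:00–12:30, 13:00–15:00, 15:30–18:00.
Lars ∩ Jun: 10:30–11:30, 12:00–12:30, 13:30–14:00, 14:30–15:00, 15:30–16:00.
Lars ∩ Jun ∩ Zara: 12:00–12:30, 13:30–14:00, 14:30–15:00.
Restricted to 10:00–16:30: 12:00–12:30, 13:30–14:00, 14:30–15:00.
Common window lengths: 30, 30, 30 min; longest is 30.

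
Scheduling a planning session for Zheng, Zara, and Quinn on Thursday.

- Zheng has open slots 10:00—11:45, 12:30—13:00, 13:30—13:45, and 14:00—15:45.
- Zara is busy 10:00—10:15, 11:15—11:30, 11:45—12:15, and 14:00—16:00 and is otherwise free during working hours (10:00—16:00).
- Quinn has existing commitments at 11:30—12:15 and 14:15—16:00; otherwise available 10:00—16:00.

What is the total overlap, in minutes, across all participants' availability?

105 minutes

Zara free within 10:00–16:00: 10:15–11:15, 11:30–11:45, 12:15–14:00.
Quinn free within 10:00–16:00: 10:00–11:30, 12:15–14:15.
Zheng ∩ Zara: 10:15–11:15, 11:30–11:45, 12:30–13:00, 13:30–13:45.
Zheng ∩ Zara ∩ Quinn: 10:15–11:15, 12:30–13:00, 13:30–13:45.
Total common minutes: 60 + 30 + 15 = 105.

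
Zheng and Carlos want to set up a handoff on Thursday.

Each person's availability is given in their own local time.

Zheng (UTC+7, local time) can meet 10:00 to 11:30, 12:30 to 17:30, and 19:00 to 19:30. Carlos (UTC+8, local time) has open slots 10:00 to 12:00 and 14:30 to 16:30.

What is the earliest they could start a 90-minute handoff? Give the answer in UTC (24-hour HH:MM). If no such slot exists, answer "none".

06:30

Zheng → UTC: 03:00–04:30, 05:30–10:30, 12:00–12:30.
Carlos → UTC: 02:00–04:00, 06:30–08:30.
Zheng ∩ Carlos: 03:00–04:00, 06:30–08:30.
Windows ≥ 90 min: 06:30–08:30.
Earliest such window starts at 06:30.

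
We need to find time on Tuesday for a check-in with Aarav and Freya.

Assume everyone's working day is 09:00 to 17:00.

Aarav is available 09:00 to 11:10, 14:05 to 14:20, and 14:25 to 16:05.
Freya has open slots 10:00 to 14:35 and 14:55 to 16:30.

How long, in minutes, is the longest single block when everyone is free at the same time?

70 minutes

Aarav ∩ Freya: 10:00–11:10, 14:05–14:20, 14:25–14:35, 14:55–16:05.
Common window lengths: 70, 15, 10, 70 min; longest is 70.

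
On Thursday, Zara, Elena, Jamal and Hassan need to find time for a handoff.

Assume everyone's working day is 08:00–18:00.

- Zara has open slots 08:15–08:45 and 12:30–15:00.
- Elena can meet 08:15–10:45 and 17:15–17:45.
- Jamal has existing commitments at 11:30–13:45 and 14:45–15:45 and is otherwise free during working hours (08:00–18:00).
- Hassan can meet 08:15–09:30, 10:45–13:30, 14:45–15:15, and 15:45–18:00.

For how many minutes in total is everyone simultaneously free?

30 minutes

Jamal free within 08:00–18:00: 08:00–11:30, 13:45–14:45, 15:45–18:00.
Zara ∩ Elena: 08:15–08:45.
Zara ∩ Elena ∩ Jamal: 08:15–08:45.
Zara ∩ Elena ∩ Jamal ∩ Hassan: 08:15–08:45.
Total common minutes: 30.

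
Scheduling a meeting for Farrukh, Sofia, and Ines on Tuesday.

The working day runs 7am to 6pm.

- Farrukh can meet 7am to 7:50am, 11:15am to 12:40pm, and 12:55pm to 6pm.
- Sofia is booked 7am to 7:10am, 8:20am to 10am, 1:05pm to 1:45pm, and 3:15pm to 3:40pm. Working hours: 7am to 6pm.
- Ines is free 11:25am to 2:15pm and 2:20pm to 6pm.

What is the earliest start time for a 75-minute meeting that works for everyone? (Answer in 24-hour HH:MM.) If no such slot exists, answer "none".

Sofia free within 07:00–18:00: 07:10–08:20, 10:00–13:05, 13:45–15:15, 15:40–18:00.
Farrukh ∩ Sofia: 07:10–07:50, 11:15–12:40, 12:55–13:05, 13:45–15:15, 15:40–18:00.
Farrukh ∩ Sofia ∩ Ines: 11:25–12:40, 12:55–13:05, 13:45–14:15, 14:20–15:15, 15:40–18:00.
Windows ≥ 75 min: 11:25–12:40, 15:40–18:00.
Earliest such window starts at 11:25.

11:25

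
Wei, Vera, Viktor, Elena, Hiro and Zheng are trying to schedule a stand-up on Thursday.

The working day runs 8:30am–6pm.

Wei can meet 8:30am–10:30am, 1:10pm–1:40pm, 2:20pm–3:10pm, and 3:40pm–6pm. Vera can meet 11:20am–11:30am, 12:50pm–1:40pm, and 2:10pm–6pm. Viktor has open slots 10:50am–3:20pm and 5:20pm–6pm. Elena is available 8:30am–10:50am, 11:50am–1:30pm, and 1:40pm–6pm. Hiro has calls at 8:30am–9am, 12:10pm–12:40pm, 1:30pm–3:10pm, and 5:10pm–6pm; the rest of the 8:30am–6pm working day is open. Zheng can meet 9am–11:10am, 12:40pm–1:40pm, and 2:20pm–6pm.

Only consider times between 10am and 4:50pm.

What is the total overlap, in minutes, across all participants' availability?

Hiro free within 08:30–18:00: 09:00–12:10, 12:40–13:30, 15:10–17:10.
Wei ∩ Vera: 13:10–13:40, 14:20–15:10, 15:40–18:00.
Wei ∩ Vera ∩ Viktor: 13:10–13:40, 14:20–15:10, 17:20–18:00.
Wei ∩ Vera ∩ Viktor ∩ Elena: 13:10–13:30, 14:20–15:10, 17:20–18:00.
Wei ∩ Vera ∩ Viktor ∩ Elena ∩ Hiro: 13:10–13:30.
Wei ∩ Vera ∩ Viktor ∩ Elena ∩ Hiro ∩ Zheng: 13:10–13:30.
Restricted to 10:00–16:50: 13:10–13:30.
Total common minutes: 20.

20 minutes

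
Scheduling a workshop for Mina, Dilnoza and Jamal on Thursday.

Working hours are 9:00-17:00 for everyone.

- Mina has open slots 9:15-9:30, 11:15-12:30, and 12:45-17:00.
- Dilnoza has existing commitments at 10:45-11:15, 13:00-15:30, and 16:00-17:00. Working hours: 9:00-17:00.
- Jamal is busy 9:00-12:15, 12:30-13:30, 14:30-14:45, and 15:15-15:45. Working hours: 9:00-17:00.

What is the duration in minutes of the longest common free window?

Dilnoza free within 09:00–17:00: 09:00–10:45, 11:15–13:00, 15:30–16:00.
Jamal free within 09:00–17:00: 12:15–12:30, 13:30–14:30, 14:45–15:15, 15:45–17:00.
Mina ∩ Dilnoza: 09:15–09:30, 11:15–12:30, 12:45–13:00, 15:30–16:00.
Mina ∩ Dilnoza ∩ Jamal: 12:15–12:30, 15:45–16:00.
Common window lengths: 15, 15 min; longest is 15.

15 minutes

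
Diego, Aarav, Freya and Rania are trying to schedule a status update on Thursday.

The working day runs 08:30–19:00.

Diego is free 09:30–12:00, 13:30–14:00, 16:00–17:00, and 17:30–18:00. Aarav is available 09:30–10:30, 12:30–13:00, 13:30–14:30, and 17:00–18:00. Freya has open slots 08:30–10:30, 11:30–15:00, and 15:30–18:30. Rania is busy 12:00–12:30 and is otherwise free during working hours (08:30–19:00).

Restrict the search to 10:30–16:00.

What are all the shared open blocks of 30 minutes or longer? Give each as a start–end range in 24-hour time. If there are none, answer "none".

13:30–14:00

Rania free within 08:30–19:00: 08:30–12:00, 12:30–19:00.
Diego ∩ Aarav: 09:30–10:30, 13:30–14:00, 17:30–18:00.
Diego ∩ Aarav ∩ Freya: 09:30–10:30, 13:30–14:00, 17:30–18:00.
Diego ∩ Aarav ∩ Freya ∩ Rania: 09:30–10:30, 13:30–14:00, 17:30–18:00.
Restricted to 10:30–16:00: 13:30–14:00.
Windows ≥ 30 min: 13:30–14:00.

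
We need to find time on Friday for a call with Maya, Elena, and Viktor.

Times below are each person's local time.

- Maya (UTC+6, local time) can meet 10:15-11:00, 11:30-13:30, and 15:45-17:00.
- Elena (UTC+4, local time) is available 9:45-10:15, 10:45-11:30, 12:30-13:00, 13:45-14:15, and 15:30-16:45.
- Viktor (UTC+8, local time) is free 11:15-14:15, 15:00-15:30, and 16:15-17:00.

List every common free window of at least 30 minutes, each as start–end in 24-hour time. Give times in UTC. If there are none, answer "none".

05:45–06:15, 07:00–07:30

Maya → UTC: 04:15–05:00, 05:30–07:30, 09:45–11:00.
Elena → UTC: 05:45–06:15, 06:45–07:30, 08:30–09:00, 09:45–10:15, 11:30–12:45.
Viktor → UTC: 03:15–06:15, 07:00–07:30, 08:15–09:00.
Maya ∩ Elena: 05:45–06:15, 06:45–07:30, 09:45–10:15.
Maya ∩ Elena ∩ Viktor: 05:45–06:15, 07:00–07:30.
Windows ≥ 30 min: 05:45–06:15, 07:00–07:30.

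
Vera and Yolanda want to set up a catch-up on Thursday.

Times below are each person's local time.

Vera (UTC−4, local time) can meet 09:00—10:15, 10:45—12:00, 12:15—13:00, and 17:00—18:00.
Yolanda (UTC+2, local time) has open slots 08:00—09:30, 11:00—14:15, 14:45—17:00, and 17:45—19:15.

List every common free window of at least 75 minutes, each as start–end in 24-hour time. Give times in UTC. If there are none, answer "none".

Vera → UTC: 13:00–14:15, 14:45–16:00, 16:15–17:00, 21:00–22:00.
Yolanda → UTC: 06:00–07:30, 09:00–12:15, 12:45–15:00, 15:45–17:15.
Vera ∩ Yolanda: 13:00–14:15, 14:45–15:00, 15:45–16:00, 16:15–17:00.
Windows ≥ 75 min: 13:00–14:15.

13:00–14:15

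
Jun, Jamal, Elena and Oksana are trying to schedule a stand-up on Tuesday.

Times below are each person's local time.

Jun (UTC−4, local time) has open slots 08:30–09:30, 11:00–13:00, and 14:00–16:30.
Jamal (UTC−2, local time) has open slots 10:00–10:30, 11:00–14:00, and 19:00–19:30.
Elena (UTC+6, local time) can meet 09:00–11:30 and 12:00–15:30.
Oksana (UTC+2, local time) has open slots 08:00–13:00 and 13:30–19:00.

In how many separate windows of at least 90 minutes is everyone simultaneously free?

0

Jun → UTC: 12:30–13:30, 15:00–17:00, 18:00–20:30.
Jamal → UTC: 12:00–12:30, 13:00–16:00, 21:00–21:30.
Elena → UTC: 03:00–05:30, 06:00–09:30.
Oksana → UTC: 06:00–11:00, 11:30–17:00.
Jun ∩ Jamal: 13:00–13:30, 15:00–16:00.
Jun ∩ Jamal ∩ Elena: (none).
Jun ∩ Jamal ∩ Elena ∩ Oksana: (none).
Windows ≥ 90 min: (none).
That's 0 windows.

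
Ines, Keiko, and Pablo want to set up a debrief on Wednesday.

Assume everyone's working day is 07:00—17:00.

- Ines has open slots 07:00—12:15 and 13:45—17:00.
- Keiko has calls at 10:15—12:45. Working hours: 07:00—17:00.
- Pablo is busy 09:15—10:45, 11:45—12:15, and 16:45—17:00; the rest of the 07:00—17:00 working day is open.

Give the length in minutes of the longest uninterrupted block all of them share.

180 minutes

Keiko free within 07:00–17:00: 07:00–10:15, 12:45–17:00.
Pablo free within 07:00–17:00: 07:00–09:15, 10:45–11:45, 12:15–16:45.
Ines ∩ Keiko: 07:00–10:15, 13:45–17:00.
Ines ∩ Keiko ∩ Pablo: 07:00–09:15, 13:45–16:45.
Common window lengths: 135, 180 min; longest is 180.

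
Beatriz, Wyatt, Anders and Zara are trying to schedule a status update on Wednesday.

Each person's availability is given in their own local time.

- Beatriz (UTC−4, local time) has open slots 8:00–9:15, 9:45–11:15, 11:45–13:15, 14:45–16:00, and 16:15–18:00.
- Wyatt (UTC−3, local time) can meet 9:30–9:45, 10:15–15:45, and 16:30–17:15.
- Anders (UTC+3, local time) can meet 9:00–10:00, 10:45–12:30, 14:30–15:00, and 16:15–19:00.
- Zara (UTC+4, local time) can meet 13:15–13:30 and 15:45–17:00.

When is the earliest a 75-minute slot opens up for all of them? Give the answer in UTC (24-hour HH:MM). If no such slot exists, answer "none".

none

Beatriz → UTC: 12:00–13:15, 13:45–15:15, 15:45–17:15, 18:45–20:00, 20:15–22:00.
Wyatt → UTC: 12:30–12:45, 13:15–18:45, 19:30–20:15.
Anders → UTC: 06:00–07:00, 07:45–09:30, 11:30–12:00, 13:15–16:00.
Zara → UTC: 09:15–09:30, 11:45–13:00.
Beatriz ∩ Wyatt: 12:30–12:45, 13:45–15:15, 15:45–17:15, 19:30–20:00.
Beatriz ∩ Wyatt ∩ Anders: 13:45–15:15, 15:45–16:00.
Beatriz ∩ Wyatt ∩ Anders ∩ Zara: (none).
Windows ≥ 75 min: (none).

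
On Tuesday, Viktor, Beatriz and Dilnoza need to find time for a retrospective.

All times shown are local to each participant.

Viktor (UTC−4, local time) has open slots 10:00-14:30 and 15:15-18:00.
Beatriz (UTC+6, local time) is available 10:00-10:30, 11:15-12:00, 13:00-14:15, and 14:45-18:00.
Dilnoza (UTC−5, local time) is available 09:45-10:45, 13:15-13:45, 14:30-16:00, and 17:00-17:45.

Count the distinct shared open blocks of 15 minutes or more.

Viktor → UTC: 14:00–18:30, 19:15–22:00.
Beatriz → UTC: 04:00–04:30, 05:15–06:00, 07:00–08:15, 08:45–12:00.
Dilnoza → UTC: 14:45–15:45, 18:15–18:45, 19:30–21:00, 22:00–22:45.
Viktor ∩ Beatriz: (none).
Viktor ∩ Beatriz ∩ Dilnoza: (none).
Windows ≥ 15 min: (none).
That's 0 windows.

0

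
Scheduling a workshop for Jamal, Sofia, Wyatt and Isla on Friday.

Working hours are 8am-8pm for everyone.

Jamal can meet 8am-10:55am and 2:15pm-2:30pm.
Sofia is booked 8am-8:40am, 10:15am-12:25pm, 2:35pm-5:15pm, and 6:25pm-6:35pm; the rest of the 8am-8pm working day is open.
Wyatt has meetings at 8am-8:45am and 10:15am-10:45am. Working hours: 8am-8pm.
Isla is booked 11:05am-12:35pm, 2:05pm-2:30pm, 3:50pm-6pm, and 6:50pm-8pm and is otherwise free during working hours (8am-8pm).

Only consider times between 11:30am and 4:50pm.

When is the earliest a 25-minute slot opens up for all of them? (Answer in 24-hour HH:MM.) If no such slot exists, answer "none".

Sofia free within 08:00–20:00: 08:40–10:15, 12:25–14:35, 17:15–18:25, 18:35–20:00.
Wyatt free within 08:00–20:00: 08:45–10:15, 10:45–20:00.
Isla free within 08:00–20:00: 08:00–11:05, 12:35–14:05, 14:30–15:50, 18:00–18:50.
Jamal ∩ Sofia: 08:40–10:15, 14:15–14:30.
Jamal ∩ Sofia ∩ Wyatt: 08:45–10:15, 14:15–14:30.
Jamal ∩ Sofia ∩ Wyatt ∩ Isla: 08:45–10:15.
Restricted to 11:30–16:50: (none).
Windows ≥ 25 min: (none).

none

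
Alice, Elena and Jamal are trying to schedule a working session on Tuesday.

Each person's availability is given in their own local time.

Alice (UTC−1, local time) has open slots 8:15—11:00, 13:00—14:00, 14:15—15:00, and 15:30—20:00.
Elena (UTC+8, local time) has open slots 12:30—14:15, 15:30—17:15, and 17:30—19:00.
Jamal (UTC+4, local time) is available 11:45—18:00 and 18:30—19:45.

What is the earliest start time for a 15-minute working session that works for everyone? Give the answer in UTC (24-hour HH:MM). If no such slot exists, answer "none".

Alice → UTC: 09:15–12:00, 14:00–15:00, 15:15–16:00, 16:30–21:00.
Elena → UTC: 04:30–06:15, 07:30–09:15, 09:30–11:00.
Jamal → UTC: 07:45–14:00, 14:30–15:45.
Alice ∩ Elena: 09:30–11:00.
Alice ∩ Elena ∩ Jamal: 09:30–11:00.
Windows ≥ 15 min: 09:30–11:00.
Earliest such window starts at 09:30.

09:30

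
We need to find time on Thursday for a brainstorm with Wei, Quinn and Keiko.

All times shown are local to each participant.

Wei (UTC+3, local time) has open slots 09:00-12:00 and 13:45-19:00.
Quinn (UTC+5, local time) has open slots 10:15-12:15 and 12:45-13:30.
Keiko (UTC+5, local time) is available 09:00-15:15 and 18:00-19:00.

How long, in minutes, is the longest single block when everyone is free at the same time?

75 minutes

Wei → UTC: 06:00–09:00, 10:45–16:00.
Quinn → UTC: 05:15–07:15, 07:45–08:30.
Keiko → UTC: 04:00–10:15, 13:00–14:00.
Wei ∩ Quinn: 06:00–07:15, 07:45–08:30.
Wei ∩ Quinn ∩ Keiko: 06:00–07:15, 07:45–08:30.
Common window lengths: 75, 45 min; longest is 75.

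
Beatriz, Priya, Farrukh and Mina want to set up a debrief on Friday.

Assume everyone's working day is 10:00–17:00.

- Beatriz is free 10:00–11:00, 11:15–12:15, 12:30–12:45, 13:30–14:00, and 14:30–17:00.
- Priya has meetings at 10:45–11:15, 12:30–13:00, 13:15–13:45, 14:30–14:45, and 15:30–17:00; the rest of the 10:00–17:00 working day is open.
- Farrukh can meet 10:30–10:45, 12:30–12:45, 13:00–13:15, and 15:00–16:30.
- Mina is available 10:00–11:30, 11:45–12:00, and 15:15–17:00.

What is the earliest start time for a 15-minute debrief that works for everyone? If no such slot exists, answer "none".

Priya free within 10:00–17:00: 10:00–10:45, 11:15–12:30, 13:00–13:15, 13:45–14:30, 14:45–15:30.
Beatriz ∩ Priya: 10:00–10:45, 11:15–12:15, 13:45–14:00, 14:45–15:30.
Beatriz ∩ Priya ∩ Farrukh: 10:30–10:45, 15:00–15:30.
Beatriz ∩ Priya ∩ Farrukh ∩ Mina: 10:30–10:45, 15:15–15:30.
Windows ≥ 15 min: 10:30–10:45, 15:15–15:30.
Earliest such window starts at 10:30.

10:30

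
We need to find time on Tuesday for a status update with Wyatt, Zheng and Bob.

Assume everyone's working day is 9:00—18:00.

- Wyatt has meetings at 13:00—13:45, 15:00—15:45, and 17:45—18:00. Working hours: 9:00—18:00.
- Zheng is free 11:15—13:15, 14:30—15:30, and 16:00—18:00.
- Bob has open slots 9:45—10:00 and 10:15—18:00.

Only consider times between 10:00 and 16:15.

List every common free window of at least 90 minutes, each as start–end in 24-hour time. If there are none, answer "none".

Wyatt free within 09:00–18:00: 09:00–13:00, 13:45–15:00, 15:45–17:45.
Wyatt ∩ Zheng: 11:15–13:00, 14:30–15:00, 16:00–17:45.
Wyatt ∩ Zheng ∩ Bob: 11:15–13:00, 14:30–15:00, 16:00–17:45.
Restricted to 10:00–16:15: 11:15–13:00, 14:30–15:00, 16:00–16:15.
Windows ≥ 90 min: 11:15–13:00.

11:15–13:00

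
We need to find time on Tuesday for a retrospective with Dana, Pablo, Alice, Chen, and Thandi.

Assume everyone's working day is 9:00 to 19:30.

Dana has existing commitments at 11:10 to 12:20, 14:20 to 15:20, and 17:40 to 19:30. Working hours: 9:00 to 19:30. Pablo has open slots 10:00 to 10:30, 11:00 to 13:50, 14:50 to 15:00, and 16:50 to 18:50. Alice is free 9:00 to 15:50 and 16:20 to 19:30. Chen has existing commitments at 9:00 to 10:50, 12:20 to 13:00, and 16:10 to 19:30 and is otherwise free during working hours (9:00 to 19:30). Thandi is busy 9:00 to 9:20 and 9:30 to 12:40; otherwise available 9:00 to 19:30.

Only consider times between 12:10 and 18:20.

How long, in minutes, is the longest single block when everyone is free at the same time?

50 minutes

Dana free within 09:00–19:30: 09:00–11:10, 12:20–14:20, 15:20–17:40.
Chen free within 09:00–19:30: 10:50–12:20, 13:00–16:10.
Thandi free within 09:00–19:30: 09:20–09:30, 12:40–19:30.
Dana ∩ Pablo: 10:00–10:30, 11:00–11:10, 12:20–13:50, 16:50–17:40.
Dana ∩ Pablo ∩ Alice: 10:00–10:30, 11:00–11:10, 12:20–13:50, 16:50–17:40.
Dana ∩ Pablo ∩ Alice ∩ Chen: 11:00–11:10, 13:00–13:50.
Dana ∩ Pablo ∩ Alice ∩ Chen ∩ Thandi: 13:00–13:50.
Restricted to 12:10–18:20: 13:00–13:50.
Single common window of 50 minutes.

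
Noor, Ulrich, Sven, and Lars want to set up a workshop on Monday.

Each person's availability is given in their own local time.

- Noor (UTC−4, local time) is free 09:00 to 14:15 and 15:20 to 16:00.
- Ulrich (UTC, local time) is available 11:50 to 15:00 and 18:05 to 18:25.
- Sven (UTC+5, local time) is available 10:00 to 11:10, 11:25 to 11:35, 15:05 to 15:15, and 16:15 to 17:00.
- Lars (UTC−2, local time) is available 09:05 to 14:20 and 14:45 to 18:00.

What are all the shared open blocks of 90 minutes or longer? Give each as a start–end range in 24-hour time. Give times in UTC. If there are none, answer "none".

Noor → UTC: 13:00–18:15, 19:20–20:00.
Ulrich → UTC: 11:50–15:00, 18:05–18:25.
Sven → UTC: 05:00–06:10, 06:25–06:35, 10:05–10:15, 11:15–12:00.
Lars → UTC: 11:05–16:20, 16:45–20:00.
Noor ∩ Ulrich: 13:00–15:00, 18:05–18:15.
Noor ∩ Ulrich ∩ Sven: (none).
Noor ∩ Ulrich ∩ Sven ∩ Lars: (none).
Windows ≥ 90 min: (none).

none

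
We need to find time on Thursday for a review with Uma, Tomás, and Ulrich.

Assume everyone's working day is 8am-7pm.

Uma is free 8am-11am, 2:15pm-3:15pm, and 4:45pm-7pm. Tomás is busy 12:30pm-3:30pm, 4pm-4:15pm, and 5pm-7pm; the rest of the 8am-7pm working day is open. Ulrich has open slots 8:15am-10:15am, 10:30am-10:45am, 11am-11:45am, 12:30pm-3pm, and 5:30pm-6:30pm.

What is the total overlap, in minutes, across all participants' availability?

135 minutes

Tomás free within 08:00–19:00: 08:00–12:30, 15:30–16:00, 16:15–17:00.
Uma ∩ Tomás: 08:00–11:00, 16:45–17:00.
Uma ∩ Tomás ∩ Ulrich: 08:15–10:15, 10:30–10:45.
Total common minutes: 120 + 15 = 135.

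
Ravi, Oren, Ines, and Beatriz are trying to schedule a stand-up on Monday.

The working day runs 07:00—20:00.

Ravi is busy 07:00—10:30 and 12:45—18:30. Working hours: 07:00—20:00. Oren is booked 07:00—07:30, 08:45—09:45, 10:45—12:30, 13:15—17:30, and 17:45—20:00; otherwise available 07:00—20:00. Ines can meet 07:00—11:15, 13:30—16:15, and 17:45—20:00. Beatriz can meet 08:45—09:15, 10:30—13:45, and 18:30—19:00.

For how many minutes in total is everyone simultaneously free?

Ravi free within 07:00–20:00: 10:30–12:45, 18:30–20:00.
Oren free within 07:00–20:00: 07:30–08:45, 09:45–10:45, 12:30–13:15, 17:30–17:45.
Ravi ∩ Oren: 10:30–10:45, 12:30–12:45.
Ravi ∩ Oren ∩ Ines: 10:30–10:45.
Ravi ∩ Oren ∩ Ines ∩ Beatriz: 10:30–10:45.
Total common minutes: 15.

15 minutes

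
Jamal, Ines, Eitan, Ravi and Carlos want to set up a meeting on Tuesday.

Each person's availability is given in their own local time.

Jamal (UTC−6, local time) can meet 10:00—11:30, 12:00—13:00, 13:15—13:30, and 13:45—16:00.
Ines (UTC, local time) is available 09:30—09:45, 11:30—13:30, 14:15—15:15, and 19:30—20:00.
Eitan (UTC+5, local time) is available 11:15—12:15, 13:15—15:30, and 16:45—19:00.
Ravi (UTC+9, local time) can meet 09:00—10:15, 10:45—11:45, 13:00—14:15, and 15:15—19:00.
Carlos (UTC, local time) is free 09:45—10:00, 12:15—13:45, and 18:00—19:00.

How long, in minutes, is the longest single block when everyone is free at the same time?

0 minutes

Jamal → UTC: 16:00–17:30, 18:00–19:00, 19:15–19:30, 19:45–22:00.
Ines → UTC: 09:30–09:45, 11:30–13:30, 14:15–15:15, 19:30–20:00.
Eitan → UTC: 06:15–07:15, 08:15–10:30, 11:45–14:00.
Ravi → UTC: 00:00–01:15, 01:45–02:45, 04:00–05:15, 06:15–10:00.
Carlos → UTC: 09:45–10:00, 12:15–13:45, 18:00–19:00.
Jamal ∩ Ines: 19:45–20:00.
Jamal ∩ Ines ∩ Eitan: (none).
Jamal ∩ Ines ∩ Eitan ∩ Ravi: (none).
Jamal ∩ Ines ∩ Eitan ∩ Ravi ∩ Carlos: (none).
No common window.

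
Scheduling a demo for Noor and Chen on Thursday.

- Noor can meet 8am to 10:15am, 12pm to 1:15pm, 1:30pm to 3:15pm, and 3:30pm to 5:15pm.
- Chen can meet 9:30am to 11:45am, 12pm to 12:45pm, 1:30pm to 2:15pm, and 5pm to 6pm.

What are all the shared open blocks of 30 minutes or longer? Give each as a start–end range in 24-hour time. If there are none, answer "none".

Noor ∩ Chen: 09:30–10:15, 12:00–12:45, 13:30–14:15, 17:00–17:15.
Windows ≥ 30 min: 09:30–10:15, 12:00–12:45, 13:30–14:15.

09:30–10:15, 12:00–12:45, 13:30–14:15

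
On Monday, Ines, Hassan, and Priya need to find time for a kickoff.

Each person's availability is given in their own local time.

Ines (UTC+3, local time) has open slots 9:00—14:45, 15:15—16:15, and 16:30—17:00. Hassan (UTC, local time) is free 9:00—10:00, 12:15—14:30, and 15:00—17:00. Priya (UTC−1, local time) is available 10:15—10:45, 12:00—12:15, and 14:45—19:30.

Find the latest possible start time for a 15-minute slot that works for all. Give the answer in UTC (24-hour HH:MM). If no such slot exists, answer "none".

Ines → UTC: 06:00–11:45, 12:15–13:15, 13:30–14:00.
Hassan → UTC: 09:00–10:00, 12:15–14:30, 15:00–17:00.
Priya → UTC: 11:15–11:45, 13:00–13:15, 15:45–20:30.
Ines ∩ Hassan: 09:00–10:00, 12:15–13:15, 13:30–14:00.
Ines ∩ Hassan ∩ Priya: 13:00–13:15.
Windows ≥ 15 min: 13:00–13:15.
Latest start in the last window 13:00–13:15 is 13:15 − 15 min = 13:00.

13:00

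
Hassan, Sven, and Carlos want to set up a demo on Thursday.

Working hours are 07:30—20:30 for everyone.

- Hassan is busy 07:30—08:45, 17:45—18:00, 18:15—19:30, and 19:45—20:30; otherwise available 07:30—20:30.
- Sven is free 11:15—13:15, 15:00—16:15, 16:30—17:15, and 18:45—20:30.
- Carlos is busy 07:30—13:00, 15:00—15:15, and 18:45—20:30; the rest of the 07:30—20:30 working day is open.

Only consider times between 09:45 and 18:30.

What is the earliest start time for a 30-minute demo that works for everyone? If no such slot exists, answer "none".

15:15

Hassan free within 07:30–20:30: 08:45–17:45, 18:00–18:15, 19:30–19:45.
Carlos free within 07:30–20:30: 13:00–15:00, 15:15–18:45.
Hassan ∩ Sven: 11:15–13:15, 15:00–16:15, 16:30–17:15, 19:30–19:45.
Hassan ∩ Sven ∩ Carlos: 13:00–13:15, 15:15–16:15, 16:30–17:15.
Restricted to 09:45–18:30: 13:00–13:15, 15:15–16:15, 16:30–17:15.
Windows ≥ 30 min: 15:15–16:15, 16:30–17:15.
Earliest such window starts at 15:15.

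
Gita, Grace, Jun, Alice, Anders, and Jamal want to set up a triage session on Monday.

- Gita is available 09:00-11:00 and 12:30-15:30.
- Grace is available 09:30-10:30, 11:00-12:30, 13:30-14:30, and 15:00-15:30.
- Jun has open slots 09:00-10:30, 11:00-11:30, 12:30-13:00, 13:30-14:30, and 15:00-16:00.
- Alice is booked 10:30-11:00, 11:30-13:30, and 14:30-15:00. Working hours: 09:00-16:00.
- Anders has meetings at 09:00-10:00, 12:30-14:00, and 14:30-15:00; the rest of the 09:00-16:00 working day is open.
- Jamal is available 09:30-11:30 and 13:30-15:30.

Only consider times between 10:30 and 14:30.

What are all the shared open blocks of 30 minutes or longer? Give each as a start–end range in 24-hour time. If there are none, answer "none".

14:00–14:30

Alice free within 09:00–16:00: 09:00–10:30, 11:00–11:30, 13:30–14:30, 15:00–16:00.
Anders free within 09:00–16:00: 10:00–12:30, 14:00–14:30, 15:00–16:00.
Gita ∩ Grace: 09:30–10:30, 13:30–14:30, 15:00–15:30.
Gita ∩ Grace ∩ Jun: 09:30–10:30, 13:30–14:30, 15:00–15:30.
Gita ∩ Grace ∩ Jun ∩ Alice: 09:30–10:30, 13:30–14:30, 15:00–15:30.
Gita ∩ Grace ∩ Jun ∩ Alice ∩ Anders: 10:00–10:30, 14:00–14:30, 15:00–15:30.
Gita ∩ Grace ∩ Jun ∩ Alice ∩ Anders ∩ Jamal: 10:00–10:30, 14:00–14:30, 15:00–15:30.
Restricted to 10:30–14:30: 14:00–14:30.
Windows ≥ 30 min: 14:00–14:30.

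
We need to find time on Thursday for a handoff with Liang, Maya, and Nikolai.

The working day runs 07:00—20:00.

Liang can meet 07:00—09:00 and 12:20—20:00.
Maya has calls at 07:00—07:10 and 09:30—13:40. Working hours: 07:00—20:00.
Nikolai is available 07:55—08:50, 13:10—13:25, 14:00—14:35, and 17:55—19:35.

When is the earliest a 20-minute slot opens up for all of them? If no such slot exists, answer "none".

07:55

Maya free within 07:00–20:00: 07:10–09:30, 13:40–20:00.
Liang ∩ Maya: 07:10–09:00, 13:40–20:00.
Liang ∩ Maya ∩ Nikolai: 07:55–08:50, 14:00–14:35, 17:55–19:35.
Windows ≥ 20 min: 07:55–08:50, 14:00–14:35, 17:55–19:35.
Earliest such window starts at 07:55.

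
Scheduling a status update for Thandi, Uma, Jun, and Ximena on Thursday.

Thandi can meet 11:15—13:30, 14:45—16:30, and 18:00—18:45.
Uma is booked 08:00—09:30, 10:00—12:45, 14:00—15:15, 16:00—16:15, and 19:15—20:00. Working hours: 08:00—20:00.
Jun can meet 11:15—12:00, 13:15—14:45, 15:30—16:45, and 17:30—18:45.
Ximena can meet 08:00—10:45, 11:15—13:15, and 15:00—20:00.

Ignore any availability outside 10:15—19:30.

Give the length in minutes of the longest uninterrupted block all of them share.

45 minutes

Uma free within 08:00–20:00: 09:30–10:00, 12:45–14:00, 15:15–16:00, 16:15–19:15.
Thandi ∩ Uma: 12:45–13:30, 15:15–16:00, 16:15–16:30, 18:00–18:45.
Thandi ∩ Uma ∩ Jun: 13:15–13:30, 15:30–16:00, 16:15–16:30, 18:00–18:45.
Thandi ∩ Uma ∩ Jun ∩ Ximena: 15:30–16:00, 16:15–16:30, 18:00–18:45.
Restricted to 10:15–19:30: 15:30–16:00, 16:15–16:30, 18:00–18:45.
Common window lengths: 30, 15, 45 min; longest is 45.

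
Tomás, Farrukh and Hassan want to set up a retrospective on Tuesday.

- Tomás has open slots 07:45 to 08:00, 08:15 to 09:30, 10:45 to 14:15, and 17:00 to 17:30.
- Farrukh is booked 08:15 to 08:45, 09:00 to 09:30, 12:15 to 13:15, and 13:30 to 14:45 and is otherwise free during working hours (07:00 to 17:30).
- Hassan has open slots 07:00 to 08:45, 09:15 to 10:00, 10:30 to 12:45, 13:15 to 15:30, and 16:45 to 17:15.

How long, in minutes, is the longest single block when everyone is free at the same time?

90 minutes

Farrukh free within 07:00–17:30: 07:00–08:15, 08:45–09:00, 09:30–12:15, 13:15–13:30, 14:45–17:30.
Tomás ∩ Farrukh: 07:45–08:00, 08:45–09:00, 10:45–12:15, 13:15–13:30, 17:00–17:30.
Tomás ∩ Farrukh ∩ Hassan: 07:45–08:00, 10:45–12:15, 13:15–13:30, 17:00–17:15.
Common window lengths: 15, 90, 15, 15 min; longest is 90.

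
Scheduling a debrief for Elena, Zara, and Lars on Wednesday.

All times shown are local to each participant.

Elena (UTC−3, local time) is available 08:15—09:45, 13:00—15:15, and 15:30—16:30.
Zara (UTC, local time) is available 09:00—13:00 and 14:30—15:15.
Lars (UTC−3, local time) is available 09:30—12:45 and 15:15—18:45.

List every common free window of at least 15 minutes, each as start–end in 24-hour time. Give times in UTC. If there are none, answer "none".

12:30–12:45

Elena → UTC: 11:15–12:45, 16:00–18:15, 18:30–19:30.
Zara → UTC: 09:00–13:00, 14:30–15:15.
Lars → UTC: 12:30–15:45, 18:15–21:45.
Elena ∩ Zara: 11:15–12:45.
Elena ∩ Zara ∩ Lars: 12:30–12:45.
Windows ≥ 15 min: 12:30–12:45.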